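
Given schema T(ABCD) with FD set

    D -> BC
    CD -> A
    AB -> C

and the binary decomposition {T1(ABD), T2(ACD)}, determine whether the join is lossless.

Yes

Common attributes: T1 ∩ T2 = {AD}.
Closure of {AD}: D → BC applies, adding BC. So (AD)⁺ = {ABCD}.
This closure contains every attribute of T1, so T1 ∩ T2 → T1. The join is lossless.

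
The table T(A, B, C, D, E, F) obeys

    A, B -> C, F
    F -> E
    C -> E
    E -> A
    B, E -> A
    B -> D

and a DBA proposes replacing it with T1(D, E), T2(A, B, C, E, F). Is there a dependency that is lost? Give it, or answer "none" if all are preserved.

B -> D

Check B → D: no single fragment contains all of {B, D}, and the restricted closure of {B} across the fragments never reaches {D}.
A, B → C, F is preserved.
F → E is preserved.
C → E is preserved.
E → A is preserved.
B, E → A is preserved.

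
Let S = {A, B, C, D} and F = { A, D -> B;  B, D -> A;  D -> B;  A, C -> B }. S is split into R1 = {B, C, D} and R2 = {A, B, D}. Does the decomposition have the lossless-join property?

Yes

Common attributes: R1 ∩ R2 = {B, D}.
Closure of {B, D}: B, D → A applies, adding A. So (B, D)⁺ = {A, B, D}.
This closure contains every attribute of R2, so R1 ∩ R2 → R2. The join is lossless.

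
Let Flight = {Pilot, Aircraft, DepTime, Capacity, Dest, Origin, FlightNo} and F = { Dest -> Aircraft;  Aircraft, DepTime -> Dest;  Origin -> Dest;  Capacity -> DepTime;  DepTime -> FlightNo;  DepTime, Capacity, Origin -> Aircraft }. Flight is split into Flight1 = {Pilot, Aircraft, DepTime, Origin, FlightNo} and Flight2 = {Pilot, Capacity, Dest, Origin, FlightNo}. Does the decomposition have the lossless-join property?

Common attributes: Flight1 ∩ Flight2 = {Pilot, Origin, FlightNo}.
Closure of {Pilot, Origin, FlightNo}: Origin → Dest applies, adding Dest; Dest → Aircraft applies, adding Aircraft. So (Pilot, Origin, FlightNo)⁺ = {Pilot, Aircraft, Dest, Origin, FlightNo}.
The closure contains neither all of Flight1 = {Pilot, Aircraft, DepTime, Origin, FlightNo} nor all of Flight2 = {Pilot, Capacity, Dest, Origin, FlightNo}, so the common attributes are not a superkey of either fragment. The join is lossy.

No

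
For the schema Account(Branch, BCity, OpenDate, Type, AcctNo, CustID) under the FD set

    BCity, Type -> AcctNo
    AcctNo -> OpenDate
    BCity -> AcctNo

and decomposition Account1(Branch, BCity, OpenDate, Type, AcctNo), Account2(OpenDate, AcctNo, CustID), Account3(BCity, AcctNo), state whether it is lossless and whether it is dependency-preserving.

Lossless test (chase): Rows 1 and 3 agree on AcctNo; apply AcctNo→OpenDate and equate their OpenDate entries. No row becomes fully distinguished — the join is lossy.
Dependency preservation: every FD's attributes lie within a single fragment, so each can be enforced locally — preserved.

lossy but dependency-preserving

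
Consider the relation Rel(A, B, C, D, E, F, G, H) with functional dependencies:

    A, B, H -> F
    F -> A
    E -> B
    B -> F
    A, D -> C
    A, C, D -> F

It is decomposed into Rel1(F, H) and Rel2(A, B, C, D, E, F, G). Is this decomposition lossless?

No

Common attributes: Rel1 ∩ Rel2 = {F}.
Closure of {F}: F → A applies, adding A. So (F)⁺ = {A, F}.
The closure contains neither all of Rel1 = {F, H} nor all of Rel2 = {A, B, C, D, E, F, G}, so the common attributes are not a superkey of either fragment. The join is lossy.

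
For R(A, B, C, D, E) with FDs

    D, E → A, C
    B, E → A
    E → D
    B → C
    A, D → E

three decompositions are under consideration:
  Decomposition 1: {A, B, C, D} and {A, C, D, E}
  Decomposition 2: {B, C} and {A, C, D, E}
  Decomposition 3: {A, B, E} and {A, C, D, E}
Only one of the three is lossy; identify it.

Decomposition 1: common = {A, C, D}, closure = {A, C, D, E} → lossless.
Decomposition 2: common = {C}, closure = {C} → lossy.
Decomposition 3: common = {A, E}, closure = {A, C, D, E} → lossless.

Decomposition 2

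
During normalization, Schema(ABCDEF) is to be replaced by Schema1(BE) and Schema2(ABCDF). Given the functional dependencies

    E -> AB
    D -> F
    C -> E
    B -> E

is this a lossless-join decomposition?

Yes

Common attributes: Schema1 ∩ Schema2 = {B}.
Closure of {B}: B → E applies, adding E; E → AB applies, adding A. So (B)⁺ = {ABE}.
This closure contains every attribute of Schema1, so Schema1 ∩ Schema2 → Schema1. The join is lossless.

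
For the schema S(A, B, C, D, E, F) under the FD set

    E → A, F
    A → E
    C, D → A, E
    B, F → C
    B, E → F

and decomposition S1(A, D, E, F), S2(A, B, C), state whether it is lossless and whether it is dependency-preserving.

Lossless test: (A)⁺ = {A, E, F}, which is a superkey of neither fragment — lossy.
Dependency preservation: the restricted closure of {C, D} across the fragments never reaches {A, E}, so C, D → A, E cannot be enforced without a join — not preserved.

lossy and not dependency-preserving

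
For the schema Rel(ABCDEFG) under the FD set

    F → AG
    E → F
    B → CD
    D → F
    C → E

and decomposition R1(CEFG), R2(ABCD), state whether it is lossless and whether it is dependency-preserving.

lossless but not dependency-preserving

Lossless test: (C)⁺ = {ACEFG}, which contains all of one fragment — lossless.
Dependency preservation: the restricted closure of {F} across the fragments never reaches {AG}, so F → AG cannot be enforced without a join — not preserved.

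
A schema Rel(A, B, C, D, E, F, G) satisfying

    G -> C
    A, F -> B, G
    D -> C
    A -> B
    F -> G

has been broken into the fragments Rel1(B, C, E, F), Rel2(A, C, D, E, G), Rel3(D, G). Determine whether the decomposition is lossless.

No

Chase test. Columns are A, B, C, D, E, F, G; row i has aⱼ where attribute j ∈ Reli, else bᵢⱼ.
Initial tableau (one row per fragment):
  row 1: b11 a2 a3 b14 a5 a6 b17
  row 2: a1 b22 a3 a4 a5 b26 a7
  row 3: b31 b32 b33 a4 b35 b36 a7
Rows 2 and 3 agree on G; apply G→C and equate their C entries.
No row becomes fully distinguished — the join is lossy.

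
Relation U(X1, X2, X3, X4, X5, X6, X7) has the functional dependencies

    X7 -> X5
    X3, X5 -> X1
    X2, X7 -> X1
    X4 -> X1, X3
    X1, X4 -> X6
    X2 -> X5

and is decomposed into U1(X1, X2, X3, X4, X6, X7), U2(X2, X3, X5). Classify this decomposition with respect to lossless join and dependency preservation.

Lossless test: (X2, X3)⁺ = {X1, X2, X3, X5}, which contains all of one fragment — lossless.
Dependency preservation: the restricted closure of {X7} across the fragments never reaches {X5}, so X7 → X5 cannot be enforced without a join — not preserved.

lossless but not dependency-preserving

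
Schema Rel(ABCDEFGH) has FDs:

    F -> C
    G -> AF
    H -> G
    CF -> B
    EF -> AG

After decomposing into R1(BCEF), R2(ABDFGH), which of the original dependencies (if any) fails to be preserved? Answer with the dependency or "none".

EF -> AG

Check EF → AG: no single fragment contains all of {AEFG}, and the restricted closure of {EF} across the fragments never reaches {AG}.
F → C is preserved.
G → AF is preserved.
H → G is preserved.
CF → B is preserved.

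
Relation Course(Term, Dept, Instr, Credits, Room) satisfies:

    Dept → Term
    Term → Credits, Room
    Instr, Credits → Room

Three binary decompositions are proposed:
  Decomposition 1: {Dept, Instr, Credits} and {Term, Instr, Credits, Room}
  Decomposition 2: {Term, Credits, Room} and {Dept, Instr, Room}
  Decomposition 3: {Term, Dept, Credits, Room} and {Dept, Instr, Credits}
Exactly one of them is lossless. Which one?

Decomposition 1: common = {Instr, Credits}, closure = {Instr, Credits, Room} → lossy.
Decomposition 2: common = {Room}, closure = {Room} → lossy.
Decomposition 3: common = {Dept, Credits}, closure = {Term, Dept, Credits, Room} → lossless.

Decomposition 3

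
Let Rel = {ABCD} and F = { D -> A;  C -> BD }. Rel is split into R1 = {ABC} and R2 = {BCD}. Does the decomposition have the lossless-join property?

Common attributes: R1 ∩ R2 = {BC}.
Closure of {BC}: C → BD applies, adding D; D → A applies, adding A. So (BC)⁺ = {ABCD}.
This closure contains every attribute of R1, so R1 ∩ R2 → R1. The join is lossless.

Yes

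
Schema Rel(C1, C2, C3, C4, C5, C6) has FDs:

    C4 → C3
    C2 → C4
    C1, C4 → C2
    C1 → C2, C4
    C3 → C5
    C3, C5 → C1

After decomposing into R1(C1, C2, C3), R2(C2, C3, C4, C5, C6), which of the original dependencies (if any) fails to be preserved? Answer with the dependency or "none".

none

C4 → C3 lies within R2.
C2 → C4 lies within R2.
C1, C4 → C2: restricted closure across fragments reaches C2.
C1 → C2, C4: restricted closure across fragments reaches C2, C4.
C3 → C5 lies within R2.
C3, C5 → C1: restricted closure across fragments reaches C1.
Every dependency is enforceable on the fragments, so the decomposition is dependency-preserving.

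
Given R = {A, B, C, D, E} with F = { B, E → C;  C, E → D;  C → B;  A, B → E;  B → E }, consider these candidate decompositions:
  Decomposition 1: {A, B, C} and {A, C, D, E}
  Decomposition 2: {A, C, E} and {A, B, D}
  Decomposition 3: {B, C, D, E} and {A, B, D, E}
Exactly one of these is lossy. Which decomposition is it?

Decomposition 2

Decomposition 1: common = {A, C}, closure = {A, B, C, D, E} → lossless.
Decomposition 2: common = {A}, closure = {A} → lossy.
Decomposition 3: common = {B, D, E}, closure = {B, C, D, E} → lossless.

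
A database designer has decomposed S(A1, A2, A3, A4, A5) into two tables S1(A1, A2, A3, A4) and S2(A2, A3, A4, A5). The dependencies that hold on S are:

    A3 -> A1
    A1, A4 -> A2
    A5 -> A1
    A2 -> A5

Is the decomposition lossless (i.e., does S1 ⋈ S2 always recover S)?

Yes

Common attributes: S1 ∩ S2 = {A2, A3, A4}.
Closure of {A2, A3, A4}: A3 → A1 applies, adding A1; A2 → A5 applies, adding A5. So (A2, A3, A4)⁺ = {A1, A2, A3, A4, A5}.
This closure contains every attribute of S1, so S1 ∩ S2 → S1. The join is lossless.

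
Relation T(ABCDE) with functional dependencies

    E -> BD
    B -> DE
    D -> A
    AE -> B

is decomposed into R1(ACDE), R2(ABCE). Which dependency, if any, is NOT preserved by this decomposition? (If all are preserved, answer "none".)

E → BD: restricted closure across fragments reaches BD.
B → DE: restricted closure across fragments reaches DE.
D → A lies within R1.
AE → B lies within R2.
Every dependency is enforceable on the fragments, so the decomposition is dependency-preserving.

none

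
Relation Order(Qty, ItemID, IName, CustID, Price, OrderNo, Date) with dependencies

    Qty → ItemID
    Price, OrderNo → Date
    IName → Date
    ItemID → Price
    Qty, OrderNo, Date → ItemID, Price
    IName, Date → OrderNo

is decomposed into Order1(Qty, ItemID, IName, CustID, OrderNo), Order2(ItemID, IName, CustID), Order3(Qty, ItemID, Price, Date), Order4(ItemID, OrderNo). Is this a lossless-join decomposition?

Chase test. Columns are Qty, ItemID, IName, CustID, Price, OrderNo, Date; row i has aⱼ where attribute j ∈ Orderi, else bᵢⱼ.
Initial tableau (one row per fragment):
  row 1: a1 a2 a3 a4 b15 a6 b17
  row 2: b21 a2 a3 a4 b25 b26 b27
  row 3: a1 a2 b33 b34 a5 b36 a7
  row 4: b41 a2 b43 b44 b45 a6 b47
Rows 1 and 2 agree on IName; apply IName→Date and equate their Date entries.
Rows 1 and 2 agree on ItemID; apply ItemID→Price and equate their Price entries.
Rows 1 and 3 agree on ItemID; apply ItemID→Price and equate their Price entries.
Rows 1 and 4 agree on ItemID; apply ItemID→Price and equate their Price entries.
Rows 1 and 2 agree on IName, Date; apply IName, Date→OrderNo and equate their OrderNo entries.
Rows 1 and 4 agree on Price, OrderNo; apply Price, OrderNo→Date and equate their Date entries.
No row becomes fully distinguished — the join is lossy.

No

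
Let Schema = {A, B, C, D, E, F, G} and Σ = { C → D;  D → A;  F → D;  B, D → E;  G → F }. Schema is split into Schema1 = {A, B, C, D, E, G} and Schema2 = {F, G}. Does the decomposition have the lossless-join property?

Common attributes: Schema1 ∩ Schema2 = {G}.
Closure of {G}: G → F applies, adding F; F → D applies, adding D; D → A applies, adding A. So (G)⁺ = {A, D, F, G}.
This closure contains every attribute of Schema2, so Schema1 ∩ Schema2 → Schema2. The join is lossless.

Yes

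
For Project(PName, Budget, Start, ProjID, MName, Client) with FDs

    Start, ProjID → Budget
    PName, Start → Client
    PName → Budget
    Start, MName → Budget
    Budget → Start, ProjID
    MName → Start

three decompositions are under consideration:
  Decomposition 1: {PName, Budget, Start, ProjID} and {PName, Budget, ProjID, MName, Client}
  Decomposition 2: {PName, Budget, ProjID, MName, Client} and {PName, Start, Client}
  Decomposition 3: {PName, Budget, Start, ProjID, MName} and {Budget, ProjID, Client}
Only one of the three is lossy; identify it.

Decomposition 1: common = {PName, Budget, ProjID}, closure = {PName, Budget, Start, ProjID, Client} → lossless.
Decomposition 2: common = {PName, Client}, closure = {PName, Budget, Start, ProjID, Client} → lossless.
Decomposition 3: common = {Budget, ProjID}, closure = {Budget, Start, ProjID} → lossy.

Decomposition 3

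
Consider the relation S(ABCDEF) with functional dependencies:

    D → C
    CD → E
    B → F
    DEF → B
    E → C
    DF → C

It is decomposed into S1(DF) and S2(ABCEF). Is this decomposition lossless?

Common attributes: S1 ∩ S2 = {F}.
No dependency enlarges {F}, so (F)⁺ = {F}.
The closure contains neither all of S1 = {DF} nor all of S2 = {ABCEF}, so the common attributes are not a superkey of either fragment. The join is lossy.

No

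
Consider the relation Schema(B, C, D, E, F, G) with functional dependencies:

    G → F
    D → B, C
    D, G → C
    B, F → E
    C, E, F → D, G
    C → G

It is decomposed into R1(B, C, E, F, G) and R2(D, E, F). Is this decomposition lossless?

No

Common attributes: R1 ∩ R2 = {E, F}.
No dependency enlarges {E, F}, so (E, F)⁺ = {E, F}.
The closure contains neither all of R1 = {B, C, E, F, G} nor all of R2 = {D, E, F}, so the common attributes are not a superkey of either fragment. The join is lossy.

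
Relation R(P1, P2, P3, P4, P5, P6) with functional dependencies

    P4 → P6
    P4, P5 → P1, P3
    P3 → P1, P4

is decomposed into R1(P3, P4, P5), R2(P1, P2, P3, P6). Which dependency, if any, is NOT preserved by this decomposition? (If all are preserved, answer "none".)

P4 → P6

Check P4 → P6: no single fragment contains all of {P4, P6}, and the restricted closure of {P4} across the fragments never reaches {P6}.
P4, P5 → P1, P3 is preserved.
P3 → P1, P4 is preserved.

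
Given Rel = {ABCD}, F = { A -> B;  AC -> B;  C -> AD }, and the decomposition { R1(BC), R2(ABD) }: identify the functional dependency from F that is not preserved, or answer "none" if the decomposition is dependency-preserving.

Check C → AD: no single fragment contains all of {ACD}, and the restricted closure of {C} across the fragments never reaches {AD}.
A → B is preserved.
AC → B is preserved.

C -> AD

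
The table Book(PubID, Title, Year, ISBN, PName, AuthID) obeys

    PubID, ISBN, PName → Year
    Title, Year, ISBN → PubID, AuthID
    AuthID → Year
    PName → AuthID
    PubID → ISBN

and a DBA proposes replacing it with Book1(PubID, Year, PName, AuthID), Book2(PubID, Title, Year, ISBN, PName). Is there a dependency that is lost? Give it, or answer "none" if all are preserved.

Title, Year, ISBN → PubID, AuthID

Check Title, Year, ISBN → PubID, AuthID: no single fragment contains all of {PubID, Title, Year, ISBN, AuthID}, and the restricted closure of {Title, Year, ISBN} across the fragments never reaches {PubID, AuthID}.
PubID, ISBN, PName → Year is preserved.
AuthID → Year is preserved.
PName → AuthID is preserved.
PubID → ISBN is preserved.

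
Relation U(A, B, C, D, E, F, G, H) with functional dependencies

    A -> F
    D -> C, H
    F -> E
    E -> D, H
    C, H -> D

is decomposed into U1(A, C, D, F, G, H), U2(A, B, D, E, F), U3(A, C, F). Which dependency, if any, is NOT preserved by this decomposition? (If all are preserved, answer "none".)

none

A → F lies within U1.
D → C, H lies within U1.
F → E lies within U2.
E → D, H: restricted closure across fragments reaches D, H.
C, H → D lies within U1.
Every dependency is enforceable on the fragments, so the decomposition is dependency-preserving.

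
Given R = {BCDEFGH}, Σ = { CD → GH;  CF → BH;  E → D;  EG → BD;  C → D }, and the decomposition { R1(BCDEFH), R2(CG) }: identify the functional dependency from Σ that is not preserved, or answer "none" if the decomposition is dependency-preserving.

EG → BD

Check EG → BD: no single fragment contains all of {BDEG}, and the restricted closure of {EG} across the fragments never reaches {BD}.
CD → GH is preserved.
CF → BH is preserved.
E → D is preserved.
C → D is preserved.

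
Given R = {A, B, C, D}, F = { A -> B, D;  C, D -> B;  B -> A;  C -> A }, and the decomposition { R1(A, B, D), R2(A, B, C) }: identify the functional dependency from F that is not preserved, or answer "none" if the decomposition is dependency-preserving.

none

A → B, D lies within R1.
C, D → B: restricted closure across fragments reaches B.
B → A lies within R1.
C → A lies within R2.
Every dependency is enforceable on the fragments, so the decomposition is dependency-preserving.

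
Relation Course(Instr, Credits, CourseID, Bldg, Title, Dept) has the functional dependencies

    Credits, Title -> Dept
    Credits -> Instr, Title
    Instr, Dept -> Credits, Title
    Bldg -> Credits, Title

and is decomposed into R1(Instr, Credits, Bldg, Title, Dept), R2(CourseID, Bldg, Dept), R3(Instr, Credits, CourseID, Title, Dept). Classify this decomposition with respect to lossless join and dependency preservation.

lossless and dependency-preserving

Lossless test (chase): Rows 1 and 2 agree on Bldg; apply Bldg→Credits, Title and equate their Credits, Title entries. Rows 1 and 2 agree on Credits; apply Credits→Instr, Title and equate their Instr, Title entries. Row 2 is now all distinguished symbols — the join is lossless.
Dependency preservation: every FD's attributes lie within a single fragment, so each can be enforced locally — preserved.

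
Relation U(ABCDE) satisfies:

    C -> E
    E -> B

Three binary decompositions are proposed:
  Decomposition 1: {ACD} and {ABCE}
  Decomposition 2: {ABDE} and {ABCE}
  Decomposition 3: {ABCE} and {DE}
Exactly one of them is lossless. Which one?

Decomposition 1: common = {AC}, closure = {ABCE} → lossless.
Decomposition 2: common = {ABE}, closure = {ABE} → lossy.
Decomposition 3: common = {E}, closure = {BE} → lossy.

Decomposition 1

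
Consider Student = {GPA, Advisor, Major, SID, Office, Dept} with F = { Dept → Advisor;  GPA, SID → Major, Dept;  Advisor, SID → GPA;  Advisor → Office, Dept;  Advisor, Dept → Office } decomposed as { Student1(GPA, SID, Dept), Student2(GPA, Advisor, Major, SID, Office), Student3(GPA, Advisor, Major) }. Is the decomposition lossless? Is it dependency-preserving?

lossless but not dependency-preserving

Lossless test (chase): Rows 1 and 2 agree on GPA, SID; apply GPA, SID→Major, Dept and equate their Major, Dept entries. Rows 2 and 3 agree on Advisor; apply Advisor→Office, Dept and equate their Office, Dept entries. Rows 1 and 2 agree on Dept; apply Dept→Advisor and equate their Advisor entries. Rows 1 and 2 agree on Advisor; apply Advisor→Office, Dept and equate their Office, Dept entries. Row 1 is now all distinguished symbols — the join is lossless.
Dependency preservation: the restricted closure of {Dept} across the fragments never reaches {Advisor}, so Dept → Advisor cannot be enforced without a join — not preserved.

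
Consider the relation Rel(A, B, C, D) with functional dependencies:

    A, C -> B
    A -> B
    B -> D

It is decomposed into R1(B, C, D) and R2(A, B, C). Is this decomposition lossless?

Yes

Common attributes: R1 ∩ R2 = {B, C}.
Closure of {B, C}: B → D applies, adding D. So (B, C)⁺ = {B, C, D}.
This closure contains every attribute of R1, so R1 ∩ R2 → R1. The join is lossless.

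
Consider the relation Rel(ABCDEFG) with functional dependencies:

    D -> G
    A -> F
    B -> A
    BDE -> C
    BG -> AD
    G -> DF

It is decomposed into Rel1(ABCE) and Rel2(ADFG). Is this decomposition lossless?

No

Common attributes: Rel1 ∩ Rel2 = {A}.
Closure of {A}: A → F applies, adding F. So (A)⁺ = {AF}.
The closure contains neither all of Rel1 = {ABCE} nor all of Rel2 = {ADFG}, so the common attributes are not a superkey of either fragment. The join is lossy.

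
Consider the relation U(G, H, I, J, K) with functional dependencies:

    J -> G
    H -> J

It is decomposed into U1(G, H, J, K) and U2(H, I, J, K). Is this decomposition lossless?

Common attributes: U1 ∩ U2 = {H, J, K}.
Closure of {H, J, K}: J → G applies, adding G. So (H, J, K)⁺ = {G, H, J, K}.
This closure contains every attribute of U1, so U1 ∩ U2 → U1. The join is lossless.

Yes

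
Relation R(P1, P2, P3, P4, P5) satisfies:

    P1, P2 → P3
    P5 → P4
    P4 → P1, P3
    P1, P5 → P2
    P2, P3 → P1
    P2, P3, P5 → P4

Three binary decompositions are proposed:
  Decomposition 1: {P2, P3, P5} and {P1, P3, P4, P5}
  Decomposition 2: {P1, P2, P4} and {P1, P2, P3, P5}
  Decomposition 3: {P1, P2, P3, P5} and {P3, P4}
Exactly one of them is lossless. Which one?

Decomposition 1: common = {P3, P5}, closure = {P1, P2, P3, P4, P5} → lossless.
Decomposition 2: common = {P1, P2}, closure = {P1, P2, P3} → lossy.
Decomposition 3: common = {P3}, closure = {P3} → lossy.

Decomposition 1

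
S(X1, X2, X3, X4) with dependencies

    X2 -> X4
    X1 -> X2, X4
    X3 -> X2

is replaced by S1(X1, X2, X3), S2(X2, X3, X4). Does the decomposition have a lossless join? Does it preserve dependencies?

Lossless test: (X2, X3)⁺ = {X2, X3, X4}, which contains all of one fragment — lossless.
Dependency preservation: X1 → X2, X4 is not contained in any single fragment, but the restricted closure of its left-hand side across the fragments still reaches the right-hand side; the remaining FDs each lie inside some fragment. All dependencies are preserved.

lossless and dependency-preserving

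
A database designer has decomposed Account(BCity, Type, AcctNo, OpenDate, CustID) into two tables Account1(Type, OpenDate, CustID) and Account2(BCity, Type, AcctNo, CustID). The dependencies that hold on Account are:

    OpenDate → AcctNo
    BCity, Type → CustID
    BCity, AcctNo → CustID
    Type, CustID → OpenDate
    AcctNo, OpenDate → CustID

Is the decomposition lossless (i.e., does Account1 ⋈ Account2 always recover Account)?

Common attributes: Account1 ∩ Account2 = {Type, CustID}.
Closure of {Type, CustID}: Type, CustID → OpenDate applies, adding OpenDate; OpenDate → AcctNo applies, adding AcctNo. So (Type, CustID)⁺ = {Type, AcctNo, OpenDate, CustID}.
This closure contains every attribute of Account1, so Account1 ∩ Account2 → Account1. The join is lossless.

Yes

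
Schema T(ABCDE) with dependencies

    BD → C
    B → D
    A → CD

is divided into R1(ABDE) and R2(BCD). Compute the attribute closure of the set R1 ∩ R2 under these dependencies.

BCD

R1 ∩ R2 = {BD}.
BD → C applies, adding C
Closure: {BCD}.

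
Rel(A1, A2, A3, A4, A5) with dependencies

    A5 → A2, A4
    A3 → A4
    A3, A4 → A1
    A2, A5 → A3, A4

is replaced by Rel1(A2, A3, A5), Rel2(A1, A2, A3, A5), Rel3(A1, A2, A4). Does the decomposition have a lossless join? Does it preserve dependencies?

Lossless test (chase): Rows 1 and 2 agree on A5; apply A5→A2, A4 and equate their A2, A4 entries. Rows 1 and 2 agree on A3, A4; apply A3, A4→A1 and equate their A1 entries. No row becomes fully distinguished — the join is lossy.
Dependency preservation: the restricted closure of {A5} across the fragments never reaches {A2, A4}, so A5 → A2, A4 cannot be enforced without a join — not preserved.

lossy and not dependency-preserving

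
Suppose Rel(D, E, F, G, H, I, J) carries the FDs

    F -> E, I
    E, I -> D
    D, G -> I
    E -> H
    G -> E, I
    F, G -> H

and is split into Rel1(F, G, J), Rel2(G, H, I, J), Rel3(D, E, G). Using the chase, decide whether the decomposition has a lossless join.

Chase test. Columns are D, E, F, G, H, I, J; row i has aⱼ where attribute j ∈ Reli, else bᵢⱼ.
Initial tableau (one row per fragment):
  row 1: b11 b12 a3 a4 b15 b16 a7
  row 2: b21 b22 b23 a4 a5 a6 a7
  row 3: a1 a2 b33 a4 b35 b36 b37
Rows 1 and 2 agree on G; apply G→E, I and equate their E, I entries.
Rows 1 and 3 agree on G; apply G→E, I and equate their E, I entries.
Rows 1 and 2 agree on E, I; apply E, I→D and equate their D entries.
Rows 1 and 3 agree on E, I; apply E, I→D and equate their D entries.
Rows 1 and 2 agree on E; apply E→H and equate their H entries.
Rows 1 and 3 agree on E; apply E→H and equate their H entries.
Row 1 is now all distinguished symbols — the join is lossless.

Yes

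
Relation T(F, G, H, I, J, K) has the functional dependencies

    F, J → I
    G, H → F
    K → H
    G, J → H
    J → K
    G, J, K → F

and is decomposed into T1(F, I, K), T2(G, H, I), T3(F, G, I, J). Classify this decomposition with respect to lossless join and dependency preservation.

lossy and not dependency-preserving

Lossless test (chase): applying each FD to every pair of rows produces no changes in the tableau, so no row becomes fully distinguished — the join is lossy.
Dependency preservation: the restricted closure of {G, H} across the fragments never reaches {F}, so G, H → F cannot be enforced without a join — not preserved.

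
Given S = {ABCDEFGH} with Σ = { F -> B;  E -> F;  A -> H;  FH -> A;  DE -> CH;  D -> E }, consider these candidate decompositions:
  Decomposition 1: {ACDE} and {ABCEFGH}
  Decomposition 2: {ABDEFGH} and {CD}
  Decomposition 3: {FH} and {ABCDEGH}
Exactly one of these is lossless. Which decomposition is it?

Decomposition 1: common = {ACE}, closure = {ABCEFH} → lossy.
Decomposition 2: common = {D}, closure = {ABCDEFH} → lossless.
Decomposition 3: common = {H}, closure = {H} → lossy.

Decomposition 2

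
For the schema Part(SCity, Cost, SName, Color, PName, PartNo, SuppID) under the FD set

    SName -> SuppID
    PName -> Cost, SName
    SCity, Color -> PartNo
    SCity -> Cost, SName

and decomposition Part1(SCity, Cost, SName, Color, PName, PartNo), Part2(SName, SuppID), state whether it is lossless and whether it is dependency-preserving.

Lossless test: (SName)⁺ = {SName, SuppID}, which contains all of one fragment — lossless.
Dependency preservation: every FD's attributes lie within a single fragment, so each can be enforced locally — preserved.

lossless and dependency-preserving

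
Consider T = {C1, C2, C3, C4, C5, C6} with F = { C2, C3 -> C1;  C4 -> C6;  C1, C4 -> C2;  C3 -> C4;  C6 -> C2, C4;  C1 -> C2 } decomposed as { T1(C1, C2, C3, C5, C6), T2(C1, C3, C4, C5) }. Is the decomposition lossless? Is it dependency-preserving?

Lossless test: (C1, C3, C5)⁺ = {C1, C2, C3, C4, C5, C6}, which contains all of one fragment — lossless.
Dependency preservation: the restricted closure of {C4} across the fragments never reaches {C6}, so C4 → C6 cannot be enforced without a join — not preserved.

lossless but not dependency-preserving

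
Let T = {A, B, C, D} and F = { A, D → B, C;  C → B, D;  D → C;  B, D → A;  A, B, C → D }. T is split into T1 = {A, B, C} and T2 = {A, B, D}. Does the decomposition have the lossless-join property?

No

Common attributes: T1 ∩ T2 = {A, B}.
No dependency enlarges {A, B}, so (A, B)⁺ = {A, B}.
The closure contains neither all of T1 = {A, B, C} nor all of T2 = {A, B, D}, so the common attributes are not a superkey of either fragment. The join is lossy.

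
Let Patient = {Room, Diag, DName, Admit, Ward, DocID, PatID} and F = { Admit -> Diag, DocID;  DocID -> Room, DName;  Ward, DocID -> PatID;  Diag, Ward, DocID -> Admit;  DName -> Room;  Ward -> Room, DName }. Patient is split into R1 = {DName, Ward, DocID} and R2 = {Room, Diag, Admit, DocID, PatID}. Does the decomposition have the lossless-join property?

No

Common attributes: R1 ∩ R2 = {DocID}.
Closure of {DocID}: DocID → Room, DName applies, adding Room, DName. So (DocID)⁺ = {Room, DName, DocID}.
The closure contains neither all of R1 = {DName, Ward, DocID} nor all of R2 = {Room, Diag, Admit, DocID, PatID}, so the common attributes are not a superkey of either fragment. The join is lossy.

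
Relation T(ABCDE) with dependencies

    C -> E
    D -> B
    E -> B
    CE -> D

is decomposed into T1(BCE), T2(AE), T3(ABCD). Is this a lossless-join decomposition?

Chase test. Columns are ABCDE; row i has aⱼ where attribute j ∈ Ti, else bᵢⱼ.
Initial tableau (one row per fragment):
  row 1: b11 a2 a3 b14 a5
  row 2: a1 b22 b23 b24 a5
  row 3: a1 a2 a3 a4 b35
Rows 1 and 3 agree on C; apply C→E and equate their E entries.
Rows 1 and 2 agree on E; apply E→B and equate their B entries.
Rows 1 and 3 agree on CE; apply CE→D and equate their D entries.
Row 3 is now all distinguished symbols — the join is lossless.

Yes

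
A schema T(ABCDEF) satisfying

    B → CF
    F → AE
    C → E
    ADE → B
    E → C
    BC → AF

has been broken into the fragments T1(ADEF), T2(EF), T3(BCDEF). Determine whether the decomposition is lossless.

Yes

Chase test. Columns are ABCDEF; row i has aⱼ where attribute j ∈ Ti, else bᵢⱼ.
Initial tableau (one row per fragment):
  row 1: a1 b12 b13 a4 a5 a6
  row 2: b21 b22 b23 b24 a5 a6
  row 3: b31 a2 a3 a4 a5 a6
Rows 1 and 2 agree on F; apply F→AE and equate their AE entries.
Rows 1 and 3 agree on F; apply F→AE and equate their AE entries.
Rows 1 and 3 agree on ADE; apply ADE→B and equate their B entries.
Rows 1 and 2 agree on E; apply E→C and equate their C entries.
Rows 1 and 3 agree on E; apply E→C and equate their C entries.
Row 1 is now all distinguished symbols — the join is lossless.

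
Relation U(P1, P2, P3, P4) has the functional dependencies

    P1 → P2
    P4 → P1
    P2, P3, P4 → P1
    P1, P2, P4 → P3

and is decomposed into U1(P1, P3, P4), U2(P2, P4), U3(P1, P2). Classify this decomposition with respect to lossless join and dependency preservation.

Lossless test (chase): Rows 1 and 3 agree on P1; apply P1→P2 and equate their P2 entries. Rows 1 and 2 agree on P4; apply P4→P1 and equate their P1 entries. Rows 1 and 2 agree on P1, P2, P4; apply P1, P2, P4→P3 and equate their P3 entries. Row 1 is now all distinguished symbols — the join is lossless.
Dependency preservation: P2, P3, P4 → P1; P1, P2, P4 → P3 are not contained in any single fragment, but the restricted closure of each left-hand side across the fragments still reaches the right-hand side; the remaining FDs each lie inside some fragment. All dependencies are preserved.

lossless and dependency-preserving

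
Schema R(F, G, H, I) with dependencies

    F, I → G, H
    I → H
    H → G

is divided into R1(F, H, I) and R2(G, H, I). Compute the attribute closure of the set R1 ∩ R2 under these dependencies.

G, H, I

R1 ∩ R2 = {H, I}.
H → G applies, adding G
Closure: {G, H, I}.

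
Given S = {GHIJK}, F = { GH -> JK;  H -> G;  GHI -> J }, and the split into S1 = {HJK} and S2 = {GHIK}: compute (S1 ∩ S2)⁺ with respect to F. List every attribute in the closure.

GHJK

S1 ∩ S2 = {HK}.
H → G applies, adding G
GH → JK applies, adding J
Closure: {GHJK}.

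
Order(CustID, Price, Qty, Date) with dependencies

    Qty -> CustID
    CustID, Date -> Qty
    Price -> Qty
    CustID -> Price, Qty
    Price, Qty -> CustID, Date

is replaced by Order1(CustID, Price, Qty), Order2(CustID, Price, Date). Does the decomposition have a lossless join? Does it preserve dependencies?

lossless and dependency-preserving

Lossless test: (CustID, Price)⁺ = {CustID, Price, Qty, Date}, which contains all of one fragment — lossless.
Dependency preservation: CustID, Date → Qty; Price, Qty → CustID, Date are not contained in any single fragment, but the restricted closure of each left-hand side across the fragments still reaches the right-hand side; the remaining FDs each lie inside some fragment. All dependencies are preserved.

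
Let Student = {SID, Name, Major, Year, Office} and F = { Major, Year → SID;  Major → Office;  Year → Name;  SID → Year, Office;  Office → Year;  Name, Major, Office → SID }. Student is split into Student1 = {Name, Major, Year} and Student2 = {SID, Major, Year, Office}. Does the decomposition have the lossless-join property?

Common attributes: Student1 ∩ Student2 = {Major, Year}.
Closure of {Major, Year}: Major, Year → SID applies, adding SID; Major → Office applies, adding Office; Year → Name applies, adding Name. So (Major, Year)⁺ = {SID, Name, Major, Year, Office}.
This closure contains every attribute of Student1, so Student1 ∩ Student2 → Student1. The join is lossless.

Yes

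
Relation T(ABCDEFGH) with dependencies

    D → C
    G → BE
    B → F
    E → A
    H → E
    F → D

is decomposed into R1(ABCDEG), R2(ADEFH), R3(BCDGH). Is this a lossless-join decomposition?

Chase test. Columns are ABCDEFGH; row i has aⱼ where attribute j ∈ Ri, else bᵢⱼ.
Initial tableau (one row per fragment):
  row 1: a1 a2 a3 a4 a5 b16 a7 b18
  row 2: a1 b22 b23 a4 a5 a6 b27 a8
  row 3: b31 a2 a3 a4 b35 b36 a7 a8
Rows 1 and 2 agree on D; apply D→C and equate their C entries.
Rows 1 and 3 agree on G; apply G→BE and equate their BE entries.
Rows 1 and 3 agree on B; apply B→F and equate their F entries.
Rows 1 and 3 agree on E; apply E→A and equate their A entries.
No row becomes fully distinguished — the join is lossy.

No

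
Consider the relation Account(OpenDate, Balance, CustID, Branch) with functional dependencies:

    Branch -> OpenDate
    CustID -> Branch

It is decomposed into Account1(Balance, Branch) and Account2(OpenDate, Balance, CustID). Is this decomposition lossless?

No

Common attributes: Account1 ∩ Account2 = {Balance}.
No dependency enlarges {Balance}, so (Balance)⁺ = {Balance}.
The closure contains neither all of Account1 = {Balance, Branch} nor all of Account2 = {OpenDate, Balance, CustID}, so the common attributes are not a superkey of either fragment. The join is lossy.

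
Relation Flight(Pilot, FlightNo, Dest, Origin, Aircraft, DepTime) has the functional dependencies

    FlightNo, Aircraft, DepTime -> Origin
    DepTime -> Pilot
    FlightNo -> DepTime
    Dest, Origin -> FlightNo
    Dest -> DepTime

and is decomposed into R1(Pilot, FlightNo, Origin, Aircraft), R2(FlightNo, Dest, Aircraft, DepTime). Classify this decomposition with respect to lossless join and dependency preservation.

lossless but not dependency-preserving

Lossless test: (FlightNo, Aircraft)⁺ = {Pilot, FlightNo, Origin, Aircraft, DepTime}, which contains all of one fragment — lossless.
Dependency preservation: the restricted closure of {DepTime} across the fragments never reaches {Pilot}, so DepTime → Pilot cannot be enforced without a join — not preserved.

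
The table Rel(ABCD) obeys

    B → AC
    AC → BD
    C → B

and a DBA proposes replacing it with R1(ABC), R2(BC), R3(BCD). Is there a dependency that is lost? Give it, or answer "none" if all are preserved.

B → AC lies within R1.
AC → BD: restricted closure across fragments reaches BD.
C → B lies within R1.
Every dependency is enforceable on the fragments, so the decomposition is dependency-preserving.

none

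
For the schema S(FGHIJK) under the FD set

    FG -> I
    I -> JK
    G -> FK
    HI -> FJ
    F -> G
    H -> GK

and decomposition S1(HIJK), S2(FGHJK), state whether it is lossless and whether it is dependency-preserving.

lossless but not dependency-preserving

Lossless test: (HJK)⁺ = {FGHIJK}, which contains all of one fragment — lossless.
Dependency preservation: the restricted closure of {FG} across the fragments never reaches {I}, so FG → I cannot be enforced without a join — not preserved.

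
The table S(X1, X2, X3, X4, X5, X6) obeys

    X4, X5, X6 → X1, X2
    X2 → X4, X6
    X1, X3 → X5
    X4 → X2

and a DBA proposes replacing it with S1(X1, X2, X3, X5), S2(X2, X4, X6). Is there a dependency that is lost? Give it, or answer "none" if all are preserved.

X4, X5, X6 → X1, X2: restricted closure across fragments reaches X1, X2.
X2 → X4, X6 lies within S2.
X1, X3 → X5 lies within S1.
X4 → X2 lies within S2.
Every dependency is enforceable on the fragments, so the decomposition is dependency-preserving.

none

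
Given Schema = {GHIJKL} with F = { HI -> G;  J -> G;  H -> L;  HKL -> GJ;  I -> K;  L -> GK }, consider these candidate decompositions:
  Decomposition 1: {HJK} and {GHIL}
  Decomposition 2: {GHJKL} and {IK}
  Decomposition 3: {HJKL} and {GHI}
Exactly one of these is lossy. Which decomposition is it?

Decomposition 2

Decomposition 1: common = {H}, closure = {GHJKL} → lossless.
Decomposition 2: common = {K}, closure = {K} → lossy.
Decomposition 3: common = {H}, closure = {GHJKL} → lossless.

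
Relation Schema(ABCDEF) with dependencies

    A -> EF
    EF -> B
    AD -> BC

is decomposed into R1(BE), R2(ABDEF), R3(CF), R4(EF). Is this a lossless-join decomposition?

Chase test. Columns are ABCDEF; row i has aⱼ where attribute j ∈ Ri, else bᵢⱼ.
Initial tableau (one row per fragment):
  row 1: b11 a2 b13 b14 a5 b16
  row 2: a1 a2 b23 a4 a5 a6
  row 3: b31 b32 a3 b34 b35 a6
  row 4: b41 b42 b43 b44 a5 a6
Rows 2 and 4 agree on EF; apply EF→B and equate their B entries.
No row becomes fully distinguished — the join is lossy.

No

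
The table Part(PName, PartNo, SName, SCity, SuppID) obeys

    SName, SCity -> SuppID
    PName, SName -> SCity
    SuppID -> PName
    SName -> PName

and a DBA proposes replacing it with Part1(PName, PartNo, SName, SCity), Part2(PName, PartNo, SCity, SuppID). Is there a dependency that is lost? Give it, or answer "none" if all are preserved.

SName, SCity -> SuppID

Check SName, SCity → SuppID: no single fragment contains all of {SName, SCity, SuppID}, and the restricted closure of {SName, SCity} across the fragments never reaches {SuppID}.
PName, SName → SCity is preserved.
SuppID → PName is preserved.
SName → PName is preserved.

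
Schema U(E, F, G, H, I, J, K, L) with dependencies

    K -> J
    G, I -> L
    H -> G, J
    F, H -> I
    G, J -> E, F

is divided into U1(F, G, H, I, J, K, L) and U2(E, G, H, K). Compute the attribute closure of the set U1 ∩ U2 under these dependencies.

E, F, G, H, I, J, K, L

U1 ∩ U2 = {G, H, K}.
K → J applies, adding J
G, J → E, F applies, adding E, F
F, H → I applies, adding I
G, I → L applies, adding L
Closure: {E, F, G, H, I, J, K, L}.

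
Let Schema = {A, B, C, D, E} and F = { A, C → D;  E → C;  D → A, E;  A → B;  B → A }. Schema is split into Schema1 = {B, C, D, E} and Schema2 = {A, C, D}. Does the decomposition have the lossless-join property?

Yes

Common attributes: Schema1 ∩ Schema2 = {C, D}.
Closure of {C, D}: D → A, E applies, adding A, E; A → B applies, adding B. So (C, D)⁺ = {A, B, C, D, E}.
This closure contains every attribute of Schema1, so Schema1 ∩ Schema2 → Schema1. The join is lossless.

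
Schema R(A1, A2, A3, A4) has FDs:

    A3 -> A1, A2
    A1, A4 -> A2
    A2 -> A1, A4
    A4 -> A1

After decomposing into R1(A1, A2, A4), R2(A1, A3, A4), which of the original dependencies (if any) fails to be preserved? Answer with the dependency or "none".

A3 → A1, A2: restricted closure across fragments reaches A1, A2.
A1, A4 → A2 lies within R1.
A2 → A1, A4 lies within R1.
A4 → A1 lies within R1.
Every dependency is enforceable on the fragments, so the decomposition is dependency-preserving.

none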